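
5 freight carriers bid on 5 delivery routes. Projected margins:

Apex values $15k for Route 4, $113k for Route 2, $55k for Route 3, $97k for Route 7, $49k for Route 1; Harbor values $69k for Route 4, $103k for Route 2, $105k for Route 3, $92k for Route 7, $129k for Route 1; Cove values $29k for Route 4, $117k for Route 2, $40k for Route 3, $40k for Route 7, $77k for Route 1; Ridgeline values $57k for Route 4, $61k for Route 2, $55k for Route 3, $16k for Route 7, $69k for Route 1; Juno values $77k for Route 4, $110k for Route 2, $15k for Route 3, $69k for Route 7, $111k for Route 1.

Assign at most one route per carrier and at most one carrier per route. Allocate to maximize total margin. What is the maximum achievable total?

Maximum total: $487k

This is a one-to-one assignment (maximum-weight bipartite matching).
Optimal: Apex→Route 7 ($97k), Harbor→Route 3 ($105k), Cove→Route 2 ($117k), Ridgeline→Route 4 ($57k), Juno→Route 1 ($111k) — total 97+105+117+57+111 = $487k.
Column-greedy (each route in turn goes to its best remaining carrier) gives $465k, worse by 22.
Every other assignment is strictly worse.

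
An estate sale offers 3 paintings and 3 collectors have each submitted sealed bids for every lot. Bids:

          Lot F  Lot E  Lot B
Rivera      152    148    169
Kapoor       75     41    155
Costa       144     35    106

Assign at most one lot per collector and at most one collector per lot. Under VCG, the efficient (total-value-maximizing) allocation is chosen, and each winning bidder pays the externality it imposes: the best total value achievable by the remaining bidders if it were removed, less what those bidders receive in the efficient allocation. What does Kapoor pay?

Kapoor pays $21.

Efficient allocation: Rivera→Lot E ($148), Kapoor→Lot B ($155), Costa→Lot F ($144); total welfare W = $447.
Kapoor receives Lot B at value $155, so the others get W − 155 = $292.
Without Kapoor: best allocation of the remaining 2 bidders over all 3 lots is Rivera→Lot B ($169), Costa→Lot F ($144), total $313.
VCG payment = (others' best without Kapoor) − (others' welfare with Kapoor) = 313 − 292 = $21.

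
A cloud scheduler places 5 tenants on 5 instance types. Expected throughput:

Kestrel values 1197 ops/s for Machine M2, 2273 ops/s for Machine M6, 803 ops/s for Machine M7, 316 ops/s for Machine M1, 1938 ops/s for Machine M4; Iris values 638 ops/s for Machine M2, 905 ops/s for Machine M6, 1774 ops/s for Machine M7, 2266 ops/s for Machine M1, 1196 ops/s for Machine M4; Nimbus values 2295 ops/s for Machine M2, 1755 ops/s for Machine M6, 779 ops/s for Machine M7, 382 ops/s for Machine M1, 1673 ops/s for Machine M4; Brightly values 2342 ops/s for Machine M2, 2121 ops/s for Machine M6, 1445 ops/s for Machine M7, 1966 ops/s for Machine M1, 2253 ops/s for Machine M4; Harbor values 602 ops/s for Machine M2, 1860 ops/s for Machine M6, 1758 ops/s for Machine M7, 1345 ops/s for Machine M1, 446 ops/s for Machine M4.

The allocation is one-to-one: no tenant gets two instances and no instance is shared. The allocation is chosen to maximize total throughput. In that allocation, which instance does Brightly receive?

Brightly receives Machine M4.

Optimal: Kestrel→Machine M6 (2273 ops/s), Iris→Machine M1 (2266 ops/s), Nimbus→Machine M2 (2295 ops/s), Brightly→Machine M4 (2253 ops/s), Harbor→Machine M7 (1758 ops/s) — total 2273+2266+2295+2253+1758 = 10845 ops/s.
Column-greedy (each instance in turn goes to its best remaining tenant) gives 9407 ops/s, worse by 1438.
Next-best assignment: Kestrel→Machine M4, Iris→Machine M1, Nimbus→Machine M2, Brightly→Machine M6, Harbor→Machine M7 = 10378 ops/s.
Swapping Nimbus↔Iris (Nimbus→Machine M1 382 ops/s, Iris→Machine M2 638 ops/s) loses 3541.
Brightly's own top instance is Machine M2 (2342 ops/s), but forcing Brightly→Machine M2 and reassigning the rest optimally gives only 10312 ops/s — worse by 533.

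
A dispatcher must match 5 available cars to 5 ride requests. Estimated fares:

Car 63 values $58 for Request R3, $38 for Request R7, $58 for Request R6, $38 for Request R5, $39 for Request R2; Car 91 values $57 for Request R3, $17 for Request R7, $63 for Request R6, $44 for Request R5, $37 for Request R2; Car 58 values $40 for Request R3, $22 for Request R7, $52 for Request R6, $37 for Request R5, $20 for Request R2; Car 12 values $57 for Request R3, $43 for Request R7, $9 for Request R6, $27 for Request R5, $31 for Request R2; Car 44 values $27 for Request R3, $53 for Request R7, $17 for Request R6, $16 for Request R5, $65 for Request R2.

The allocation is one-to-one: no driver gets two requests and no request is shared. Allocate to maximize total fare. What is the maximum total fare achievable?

Treat this as an assignment problem: match each driver to one request.
Optimal: Car 63→Request R3 ($58), Car 91→Request R6 ($63), Car 58→Request R5 ($37), Car 12→Request R7 ($43), Car 44→Request R2 ($65) — total 58+63+37+43+65 = $266.
Column-greedy (each request in turn goes to its best remaining driver) gives $242, worse by 24.

Maximum total: $266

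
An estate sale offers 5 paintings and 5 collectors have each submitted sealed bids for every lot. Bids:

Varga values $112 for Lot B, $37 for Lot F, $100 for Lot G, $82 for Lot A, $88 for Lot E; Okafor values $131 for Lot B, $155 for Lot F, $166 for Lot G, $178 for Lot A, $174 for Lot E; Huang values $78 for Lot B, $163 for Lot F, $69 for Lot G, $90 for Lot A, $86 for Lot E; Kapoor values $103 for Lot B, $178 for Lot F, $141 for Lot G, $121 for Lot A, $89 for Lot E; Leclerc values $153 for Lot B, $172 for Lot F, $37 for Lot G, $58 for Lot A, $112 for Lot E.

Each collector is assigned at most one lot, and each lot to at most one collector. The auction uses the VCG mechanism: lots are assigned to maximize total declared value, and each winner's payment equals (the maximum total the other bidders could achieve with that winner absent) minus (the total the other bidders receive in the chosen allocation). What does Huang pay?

Efficient allocation: Varga→Lot E ($88), Okafor→Lot A ($178), Huang→Lot F ($163), Kapoor→Lot G ($141), Leclerc→Lot B ($153); total welfare W = $723.
Huang receives Lot F at value $163, so the others get W − 163 = $560.
Without Huang: best allocation of the remaining 4 bidders over all 5 lots is Varga→Lot G ($100), Okafor→Lot A ($178), Kapoor→Lot F ($178), Leclerc→Lot B ($153), total $609.
VCG payment = (others' best without Huang) − (others' welfare with Huang) = 609 − 560 = $49.

Huang pays $49.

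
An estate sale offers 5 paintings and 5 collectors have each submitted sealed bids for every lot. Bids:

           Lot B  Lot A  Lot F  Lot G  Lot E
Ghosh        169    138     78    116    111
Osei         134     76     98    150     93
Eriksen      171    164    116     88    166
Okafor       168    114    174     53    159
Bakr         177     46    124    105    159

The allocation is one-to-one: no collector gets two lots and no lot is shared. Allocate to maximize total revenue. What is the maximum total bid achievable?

Optimal: Ghosh→Lot B ($169), Osei→Lot G ($150), Eriksen→Lot A ($164), Okafor→Lot F ($174), Bakr→Lot E ($159) — total 169+150+164+174+159 = $816.
Row-greedy (each collector in turn takes its best remaining lot) gives $705, worse by 111.

Maximum total: $816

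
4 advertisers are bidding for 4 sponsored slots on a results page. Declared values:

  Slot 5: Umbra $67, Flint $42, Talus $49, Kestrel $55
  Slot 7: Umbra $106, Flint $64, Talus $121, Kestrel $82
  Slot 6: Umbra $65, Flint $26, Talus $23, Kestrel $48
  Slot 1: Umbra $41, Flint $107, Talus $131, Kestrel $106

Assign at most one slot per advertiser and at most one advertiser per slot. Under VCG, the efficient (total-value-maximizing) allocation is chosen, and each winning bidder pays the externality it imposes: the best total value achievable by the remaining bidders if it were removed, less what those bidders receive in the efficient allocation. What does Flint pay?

Efficient allocation: Umbra→Slot 6 ($65), Flint→Slot 1 ($107), Talus→Slot 7 ($121), Kestrel→Slot 5 ($55); total welfare W = $348.
Flint receives Slot 1 at value $107, so the others get W − 107 = $241.
Without Flint: best allocation of the remaining 3 bidders over all 4 slots is Umbra→Slot 5 ($67), Talus→Slot 7 ($121), Kestrel→Slot 1 ($106), total $294.
VCG payment = (others' best without Flint) − (others' welfare with Flint) = 294 − 241 = $53.

Flint pays $53.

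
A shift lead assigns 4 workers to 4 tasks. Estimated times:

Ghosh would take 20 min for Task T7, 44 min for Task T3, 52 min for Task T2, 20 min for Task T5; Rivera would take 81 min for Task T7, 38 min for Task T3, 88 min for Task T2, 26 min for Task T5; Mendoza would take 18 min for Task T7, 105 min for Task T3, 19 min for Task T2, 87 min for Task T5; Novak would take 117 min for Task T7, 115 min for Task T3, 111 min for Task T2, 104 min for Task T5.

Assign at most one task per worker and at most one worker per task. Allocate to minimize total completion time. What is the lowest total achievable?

Minimum total: 180 min

Optimal: Ghosh→Task T7 (20 min), Rivera→Task T5 (26 min), Mendoza→Task T2 (19 min), Novak→Task T3 (115 min) — total 20+26+19+115 = 180 min.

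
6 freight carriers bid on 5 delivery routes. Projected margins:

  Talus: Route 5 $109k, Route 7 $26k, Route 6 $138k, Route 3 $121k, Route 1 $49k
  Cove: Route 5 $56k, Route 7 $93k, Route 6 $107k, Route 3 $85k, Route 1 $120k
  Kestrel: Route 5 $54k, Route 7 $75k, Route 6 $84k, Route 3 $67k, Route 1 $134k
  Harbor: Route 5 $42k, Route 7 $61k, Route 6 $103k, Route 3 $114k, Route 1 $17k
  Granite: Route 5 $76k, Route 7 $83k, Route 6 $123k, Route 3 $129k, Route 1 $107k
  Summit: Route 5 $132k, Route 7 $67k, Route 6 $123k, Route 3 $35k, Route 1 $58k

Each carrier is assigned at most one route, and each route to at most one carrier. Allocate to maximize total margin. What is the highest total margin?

This is a one-to-one assignment (maximum-weight bipartite matching).
Optimal: Summit→Route 5 ($132k), Cove→Route 7 ($93k), Talus→Route 6 ($138k), Granite→Route 3 ($129k), Kestrel→Route 1 ($134k) — total 132+93+138+129+134 = $626k.
Next-best assignment: Summit→Route 5, Cove→Route 7, Talus→Route 6, Harbor→Route 3, Kestrel→Route 1 = $611k.
Swapping Summit↔Cove (Summit→Route 7 $67k, Cove→Route 5 $56k) loses 102.
No other one-to-one assignment exceeds $626k.

Maximum total: $626k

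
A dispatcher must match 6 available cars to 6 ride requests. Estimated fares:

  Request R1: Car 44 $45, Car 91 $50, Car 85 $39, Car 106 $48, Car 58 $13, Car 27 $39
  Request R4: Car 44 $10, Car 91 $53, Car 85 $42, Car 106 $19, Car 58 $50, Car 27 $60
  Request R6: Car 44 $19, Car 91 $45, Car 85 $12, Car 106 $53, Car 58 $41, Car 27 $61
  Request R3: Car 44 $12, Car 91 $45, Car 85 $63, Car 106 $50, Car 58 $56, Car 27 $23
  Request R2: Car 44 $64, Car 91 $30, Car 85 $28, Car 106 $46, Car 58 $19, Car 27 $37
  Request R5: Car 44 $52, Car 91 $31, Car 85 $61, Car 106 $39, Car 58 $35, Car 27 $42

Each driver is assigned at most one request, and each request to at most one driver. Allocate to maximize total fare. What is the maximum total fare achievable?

Max total: $344

Optimal: Car 44→Request R2 ($64), Car 91→Request R1 ($50), Car 85→Request R5 ($61), Car 106→Request R6 ($53), Car 58→Request R3 ($56), Car 27→Request R4 ($60) — total 64+50+61+53+56+60 = $344.
Column-greedy (each request in turn goes to its best remaining driver) gives $325, worse by 19.
Next-best assignment: Car 44→Request R2, Car 91→Request R4, Car 85→Request R5, Car 106→Request R1, Car 58→Request R3, Car 27→Request R6 = $343.
Every other assignment is strictly worse.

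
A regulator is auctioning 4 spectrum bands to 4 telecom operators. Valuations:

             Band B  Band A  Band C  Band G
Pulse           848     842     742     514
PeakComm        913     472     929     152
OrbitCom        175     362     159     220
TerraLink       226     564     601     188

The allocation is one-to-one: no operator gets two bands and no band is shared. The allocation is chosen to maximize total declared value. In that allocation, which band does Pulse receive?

This is a one-to-one assignment (maximum-weight bipartite matching).
Optimal: Pulse→Band A ($842M), PeakComm→Band B ($913M), OrbitCom→Band G ($220M), TerraLink→Band C ($601M) — total 842+913+220+601 = $2576M.
Row-greedy (each operator in turn takes its best remaining band) gives $2327M, worse by 249.
Pulse's own top band is Band B ($848M), but forcing Pulse→Band B and reassigning the rest optimally gives only $2561M — worse by 15.

Pulse receives Band A.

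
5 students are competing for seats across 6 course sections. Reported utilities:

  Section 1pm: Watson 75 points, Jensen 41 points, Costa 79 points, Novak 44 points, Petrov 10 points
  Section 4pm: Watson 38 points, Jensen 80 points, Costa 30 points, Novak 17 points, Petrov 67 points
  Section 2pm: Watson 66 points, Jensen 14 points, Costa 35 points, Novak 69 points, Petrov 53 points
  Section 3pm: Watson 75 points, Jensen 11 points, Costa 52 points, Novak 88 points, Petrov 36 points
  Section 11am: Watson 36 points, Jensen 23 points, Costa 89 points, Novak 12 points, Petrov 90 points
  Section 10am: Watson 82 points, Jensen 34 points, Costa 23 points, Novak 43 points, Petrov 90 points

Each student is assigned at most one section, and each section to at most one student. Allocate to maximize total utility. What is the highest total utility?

Max total: 422 points

Optimal: Watson→Section 1pm (75 points), Jensen→Section 4pm (80 points), Costa→Section 11am (89 points), Novak→Section 3pm (88 points), Petrov→Section 10am (90 points) — total 75+80+89+88+90 = 422 points.
Max-entry greedy (repeatedly take the single best remaining cell) gives 419 points, worse by 3.
Swapping Costa↔Novak (Costa→Section 3pm 52 points, Novak→Section 11am 12 points) loses 113.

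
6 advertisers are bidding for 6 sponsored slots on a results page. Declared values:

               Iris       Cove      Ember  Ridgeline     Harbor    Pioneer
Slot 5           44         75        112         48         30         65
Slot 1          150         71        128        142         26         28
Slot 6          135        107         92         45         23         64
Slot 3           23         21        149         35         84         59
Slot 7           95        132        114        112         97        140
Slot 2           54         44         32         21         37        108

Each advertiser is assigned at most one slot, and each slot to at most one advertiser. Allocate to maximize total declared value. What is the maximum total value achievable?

Maximum total: $713

This is the linear assignment problem.
Optimal: Iris→Slot 6 ($135), Cove→Slot 7 ($132), Ember→Slot 5 ($112), Ridgeline→Slot 1 ($142), Harbor→Slot 3 ($84), Pioneer→Slot 2 ($108) — total 135+132+112+142+84+108 = $713.
Column-greedy (each slot in turn goes to its best remaining advertiser) gives $614, worse by 99.
Swapping Ember↔Ridgeline (Ember→Slot 1 $128, Ridgeline→Slot 5 $48) loses 78.
Checked against all permutations: $713 is optimal.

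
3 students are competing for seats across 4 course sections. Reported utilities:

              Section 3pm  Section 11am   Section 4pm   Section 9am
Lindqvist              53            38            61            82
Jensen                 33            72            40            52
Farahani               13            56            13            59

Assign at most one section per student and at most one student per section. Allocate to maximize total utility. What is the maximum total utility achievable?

Maximum total: 192 points

Optimal: Lindqvist→Section 4pm (61 points), Jensen→Section 11am (72 points), Farahani→Section 9am (59 points) — total 61+72+59 = 192 points.
Row-greedy (each student in turn takes its best remaining section) gives 167 points, worse by 25.
Swapping Farahani↔Jensen (Farahani→Section 11am 56 points, Jensen→Section 9am 52 points) loses 23.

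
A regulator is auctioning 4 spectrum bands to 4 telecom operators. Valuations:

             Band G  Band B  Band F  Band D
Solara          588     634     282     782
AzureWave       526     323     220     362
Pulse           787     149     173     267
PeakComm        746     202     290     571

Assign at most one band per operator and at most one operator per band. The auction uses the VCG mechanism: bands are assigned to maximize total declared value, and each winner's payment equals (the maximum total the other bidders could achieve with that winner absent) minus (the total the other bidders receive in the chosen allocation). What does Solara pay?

Solara pays $103M.

Efficient allocation: Solara→Band B ($634M), AzureWave→Band F ($220M), Pulse→Band G ($787M), PeakComm→Band D ($571M); total welfare W = $2212M.
Solara receives Band B at value $634M, so the others get W − 634 = $1578M.
Without Solara: best allocation of the remaining 3 bidders over all 4 bands is AzureWave→Band B ($323M), Pulse→Band G ($787M), PeakComm→Band D ($571M), total $1681M.
VCG payment = (others' best without Solara) − (others' welfare with Solara) = 1681 − 1578 = $103M.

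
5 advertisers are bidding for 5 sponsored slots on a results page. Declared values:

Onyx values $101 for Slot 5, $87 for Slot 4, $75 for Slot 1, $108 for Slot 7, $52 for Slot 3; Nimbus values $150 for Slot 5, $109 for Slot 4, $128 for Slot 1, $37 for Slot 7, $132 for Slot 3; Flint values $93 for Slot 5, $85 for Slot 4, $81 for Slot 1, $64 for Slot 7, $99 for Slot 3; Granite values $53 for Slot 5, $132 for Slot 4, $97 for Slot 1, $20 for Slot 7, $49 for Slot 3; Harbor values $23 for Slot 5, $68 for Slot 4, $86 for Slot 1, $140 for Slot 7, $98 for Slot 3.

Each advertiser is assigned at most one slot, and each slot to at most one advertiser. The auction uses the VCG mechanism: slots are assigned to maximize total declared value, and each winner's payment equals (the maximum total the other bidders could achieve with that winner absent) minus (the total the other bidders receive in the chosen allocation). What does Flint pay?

Efficient allocation: Onyx→Slot 5 ($101), Nimbus→Slot 1 ($128), Flint→Slot 3 ($99), Granite→Slot 4 ($132), Harbor→Slot 7 ($140); total welfare W = $600.
Flint receives Slot 3 at value $99, so the others get W − 99 = $501.
Without Flint: best allocation of the remaining 4 bidders over all 5 slots is Onyx→Slot 5 ($101), Nimbus→Slot 3 ($132), Granite→Slot 4 ($132), Harbor→Slot 7 ($140), total $505.
VCG payment = (others' best without Flint) − (others' welfare with Flint) = 505 − 501 = $4.

Flint pays $4.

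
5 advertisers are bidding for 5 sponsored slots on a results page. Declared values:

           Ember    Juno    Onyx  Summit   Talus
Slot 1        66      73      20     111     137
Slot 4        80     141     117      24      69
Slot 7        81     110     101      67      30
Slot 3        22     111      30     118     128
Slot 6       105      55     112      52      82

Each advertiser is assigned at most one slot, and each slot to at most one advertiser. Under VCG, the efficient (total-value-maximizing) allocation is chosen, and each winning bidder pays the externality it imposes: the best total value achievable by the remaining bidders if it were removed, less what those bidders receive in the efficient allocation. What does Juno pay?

Juno pays $16.

Efficient allocation: Ember→Slot 6 ($105), Juno→Slot 4 ($141), Onyx→Slot 7 ($101), Summit→Slot 3 ($118), Talus→Slot 1 ($137); total welfare W = $602.
Juno receives Slot 4 at value $141, so the others get W − 141 = $461.
Without Juno: best allocation of the remaining 4 bidders over all 5 slots is Ember→Slot 6 ($105), Onyx→Slot 4 ($117), Summit→Slot 3 ($118), Talus→Slot 1 ($137), total $477.
VCG payment = (others' best without Juno) − (others' welfare with Juno) = 477 − 461 = $16.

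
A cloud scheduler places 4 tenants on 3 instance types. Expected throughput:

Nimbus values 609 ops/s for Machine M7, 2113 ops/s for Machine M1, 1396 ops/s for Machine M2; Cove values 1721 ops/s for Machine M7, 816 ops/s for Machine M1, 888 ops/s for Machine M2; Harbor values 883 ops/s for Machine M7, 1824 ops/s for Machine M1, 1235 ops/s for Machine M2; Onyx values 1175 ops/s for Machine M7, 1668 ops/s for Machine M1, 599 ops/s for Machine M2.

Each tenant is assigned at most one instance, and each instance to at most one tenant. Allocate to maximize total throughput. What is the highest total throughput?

Maximum total: 5069 ops/s

Optimal: Cove→Machine M7 (1721 ops/s), Nimbus→Machine M1 (2113 ops/s), Harbor→Machine M2 (1235 ops/s) — total 1721+2113+1235 = 5069 ops/s.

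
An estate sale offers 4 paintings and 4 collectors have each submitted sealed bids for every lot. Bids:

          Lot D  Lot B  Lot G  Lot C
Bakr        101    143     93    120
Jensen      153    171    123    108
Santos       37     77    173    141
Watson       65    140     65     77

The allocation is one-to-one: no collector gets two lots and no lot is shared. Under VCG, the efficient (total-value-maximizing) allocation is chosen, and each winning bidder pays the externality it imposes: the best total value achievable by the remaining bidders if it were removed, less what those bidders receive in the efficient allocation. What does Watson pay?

Watson pays $23.

Efficient allocation: Bakr→Lot C ($120), Jensen→Lot D ($153), Santos→Lot G ($173), Watson→Lot B ($140); total welfare W = $586.
Watson receives Lot B at value $140, so the others get W − 140 = $446.
Without Watson: best allocation of the remaining 3 bidders over all 4 lots is Bakr→Lot B ($143), Jensen→Lot D ($153), Santos→Lot G ($173), total $469.
VCG payment = (others' best without Watson) − (others' welfare with Watson) = 469 − 446 = $23.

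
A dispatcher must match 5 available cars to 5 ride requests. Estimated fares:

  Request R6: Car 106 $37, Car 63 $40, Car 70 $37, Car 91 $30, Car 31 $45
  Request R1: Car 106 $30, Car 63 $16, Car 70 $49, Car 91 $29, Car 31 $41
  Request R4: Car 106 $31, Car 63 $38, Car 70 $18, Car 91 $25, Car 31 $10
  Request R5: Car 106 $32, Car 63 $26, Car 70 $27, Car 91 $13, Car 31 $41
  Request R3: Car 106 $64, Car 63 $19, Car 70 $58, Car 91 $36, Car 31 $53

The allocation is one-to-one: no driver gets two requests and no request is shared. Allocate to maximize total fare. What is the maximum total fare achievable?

This is the linear assignment problem.
Optimal: Car 106→Request R3 ($64), Car 63→Request R4 ($38), Car 70→Request R1 ($49), Car 91→Request R6 ($30), Car 31→Request R5 ($41) — total 64+38+49+30+41 = $222.
Row-greedy (each driver in turn takes its best remaining request) gives $219, worse by 3.
Swapping Car 70↔Car 63 (Car 70→Request R4 $18, Car 63→Request R1 $16) loses 53.

Maximum total: $222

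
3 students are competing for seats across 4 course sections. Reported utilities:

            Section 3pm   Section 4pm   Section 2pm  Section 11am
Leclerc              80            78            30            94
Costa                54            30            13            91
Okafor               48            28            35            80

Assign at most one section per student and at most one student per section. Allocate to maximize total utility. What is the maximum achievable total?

Max total: 217 points

Treat this as an assignment problem: match each student to one section.
Optimal: Leclerc→Section 4pm (78 points), Costa→Section 11am (91 points), Okafor→Section 3pm (48 points) — total 78+91+48 = 217 points.
Row-greedy (each student in turn takes its best remaining section) gives 183 points, worse by 34.
Next-best assignment: Leclerc→Section 4pm, Costa→Section 3pm, Okafor→Section 11am = 212 points.
Swapping Okafor↔Leclerc (Okafor→Section 4pm 28 points, Leclerc→Section 3pm 80 points) loses 18.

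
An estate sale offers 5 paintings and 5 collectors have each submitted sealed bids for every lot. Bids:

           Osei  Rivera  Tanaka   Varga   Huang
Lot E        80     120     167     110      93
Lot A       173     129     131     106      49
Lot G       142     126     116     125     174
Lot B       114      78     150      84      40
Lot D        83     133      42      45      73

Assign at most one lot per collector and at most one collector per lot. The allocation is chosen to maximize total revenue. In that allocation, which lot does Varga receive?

Varga receives Lot E.

Optimal: Osei→Lot A ($173), Rivera→Lot D ($133), Tanaka→Lot B ($150), Varga→Lot E ($110), Huang→Lot G ($174) — total 173+133+150+110+174 = $740.
Column-greedy (each lot in turn goes to its best remaining collector) gives $731, worse by 9.
Next-best assignment: Osei→Lot A, Rivera→Lot D, Tanaka→Lot E, Varga→Lot B, Huang→Lot G = $731.
Varga's own top lot is Lot G ($125), but forcing Varga→Lot G and reassigning the rest optimally gives only $674 — worse by 66.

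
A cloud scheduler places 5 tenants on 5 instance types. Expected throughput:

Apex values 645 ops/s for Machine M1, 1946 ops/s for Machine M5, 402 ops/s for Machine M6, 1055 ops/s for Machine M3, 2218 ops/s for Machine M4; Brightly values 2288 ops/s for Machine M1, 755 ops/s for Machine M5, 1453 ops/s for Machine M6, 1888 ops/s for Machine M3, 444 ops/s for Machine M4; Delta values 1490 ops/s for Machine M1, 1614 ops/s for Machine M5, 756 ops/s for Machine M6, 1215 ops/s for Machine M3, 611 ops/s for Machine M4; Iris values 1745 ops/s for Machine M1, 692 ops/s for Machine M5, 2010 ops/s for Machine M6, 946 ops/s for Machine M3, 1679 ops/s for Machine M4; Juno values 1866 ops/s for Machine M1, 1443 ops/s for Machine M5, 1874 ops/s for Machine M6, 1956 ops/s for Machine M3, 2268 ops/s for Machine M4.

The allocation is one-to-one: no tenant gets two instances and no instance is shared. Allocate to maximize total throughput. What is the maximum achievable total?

Optimal: Apex→Machine M4 (2218 ops/s), Brightly→Machine M1 (2288 ops/s), Delta→Machine M5 (1614 ops/s), Iris→Machine M6 (2010 ops/s), Juno→Machine M3 (1956 ops/s) — total 2218+2288+1614+2010+1956 = 10086 ops/s.
Column-greedy (each instance in turn goes to its best remaining tenant) gives 8811 ops/s, worse by 1275.

Maximum total: 10086 ops/s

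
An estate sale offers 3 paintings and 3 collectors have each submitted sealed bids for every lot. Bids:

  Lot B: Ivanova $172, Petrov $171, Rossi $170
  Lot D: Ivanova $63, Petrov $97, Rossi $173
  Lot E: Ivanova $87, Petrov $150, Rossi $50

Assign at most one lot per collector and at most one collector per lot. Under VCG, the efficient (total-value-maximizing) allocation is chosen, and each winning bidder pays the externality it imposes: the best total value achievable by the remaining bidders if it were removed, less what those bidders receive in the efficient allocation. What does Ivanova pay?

Efficient allocation: Ivanova→Lot B ($172), Petrov→Lot E ($150), Rossi→Lot D ($173); total welfare W = $495.
Ivanova receives Lot B at value $172, so the others get W − 172 = $323.
Without Ivanova: best allocation of the remaining 2 bidders over all 3 lots is Petrov→Lot B ($171), Rossi→Lot D ($173), total $344.
VCG payment = (others' best without Ivanova) − (others' welfare with Ivanova) = 344 − 323 = $21.

Ivanova pays $21.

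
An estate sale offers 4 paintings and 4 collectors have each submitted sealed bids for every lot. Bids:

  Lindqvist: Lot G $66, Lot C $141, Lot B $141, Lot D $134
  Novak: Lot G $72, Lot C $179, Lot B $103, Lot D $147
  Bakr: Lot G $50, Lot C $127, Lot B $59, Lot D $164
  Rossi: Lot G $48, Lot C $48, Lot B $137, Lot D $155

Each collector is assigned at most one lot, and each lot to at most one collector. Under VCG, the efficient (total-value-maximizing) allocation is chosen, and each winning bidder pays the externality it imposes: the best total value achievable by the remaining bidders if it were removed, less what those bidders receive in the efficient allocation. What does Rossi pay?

Rossi pays $75.

Efficient allocation: Lindqvist→Lot G ($66), Novak→Lot C ($179), Bakr→Lot D ($164), Rossi→Lot B ($137); total welfare W = $546.
Rossi receives Lot B at value $137, so the others get W − 137 = $409.
Without Rossi: best allocation of the remaining 3 bidders over all 4 lots is Lindqvist→Lot B ($141), Novak→Lot C ($179), Bakr→Lot D ($164), total $484.
VCG payment = (others' best without Rossi) − (others' welfare with Rossi) = 484 − 409 = $75.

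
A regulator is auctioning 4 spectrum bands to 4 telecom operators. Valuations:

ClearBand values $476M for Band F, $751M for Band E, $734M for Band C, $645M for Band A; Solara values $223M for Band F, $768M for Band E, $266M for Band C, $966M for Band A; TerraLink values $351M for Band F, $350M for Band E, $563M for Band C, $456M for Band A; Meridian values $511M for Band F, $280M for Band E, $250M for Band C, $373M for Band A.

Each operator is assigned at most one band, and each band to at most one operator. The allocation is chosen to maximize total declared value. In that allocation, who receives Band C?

Optimal: ClearBand→Band E ($751M), Solara→Band A ($966M), TerraLink→Band C ($563M), Meridian→Band F ($511M) — total 751+966+563+511 = $2791M.
Column-greedy (each band in turn goes to its best remaining operator) gives $2469M, worse by 322.
Next-best assignment: ClearBand→Band C, Solara→Band A, TerraLink→Band E, Meridian→Band F = $2561M.
Every other assignment is strictly worse.

TerraLink receives Band C.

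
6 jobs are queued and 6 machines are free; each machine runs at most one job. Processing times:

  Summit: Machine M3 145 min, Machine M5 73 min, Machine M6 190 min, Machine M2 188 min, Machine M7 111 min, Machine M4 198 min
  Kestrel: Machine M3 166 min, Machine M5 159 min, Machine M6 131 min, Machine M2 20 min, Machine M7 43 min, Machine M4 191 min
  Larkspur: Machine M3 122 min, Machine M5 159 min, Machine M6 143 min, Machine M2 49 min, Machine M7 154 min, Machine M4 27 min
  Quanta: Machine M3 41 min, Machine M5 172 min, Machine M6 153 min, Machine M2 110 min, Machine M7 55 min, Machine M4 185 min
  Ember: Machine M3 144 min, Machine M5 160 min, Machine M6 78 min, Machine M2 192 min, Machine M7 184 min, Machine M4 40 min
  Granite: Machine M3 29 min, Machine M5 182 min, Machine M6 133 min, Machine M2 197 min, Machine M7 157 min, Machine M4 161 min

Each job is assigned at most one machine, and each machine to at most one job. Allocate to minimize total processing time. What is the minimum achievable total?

Optimal: Summit→Machine M5 (73 min), Kestrel→Machine M2 (20 min), Larkspur→Machine M4 (27 min), Quanta→Machine M7 (55 min), Ember→Machine M6 (78 min), Granite→Machine M3 (29 min) — total 73+20+27+55+78+29 = 282 min.
Row-greedy (each job in turn takes its cheapest remaining machine) gives 396 min, worse by 114.
Next-best assignment: Summit→Machine M5, Kestrel→Machine M2, Larkspur→Machine M6, Quanta→Machine M7, Ember→Machine M4, Granite→Machine M3 = 360 min.
Swapping Summit↔Larkspur (Summit→Machine M4 198 min, Larkspur→Machine M5 159 min) adds 257.

Minimum total: 282 min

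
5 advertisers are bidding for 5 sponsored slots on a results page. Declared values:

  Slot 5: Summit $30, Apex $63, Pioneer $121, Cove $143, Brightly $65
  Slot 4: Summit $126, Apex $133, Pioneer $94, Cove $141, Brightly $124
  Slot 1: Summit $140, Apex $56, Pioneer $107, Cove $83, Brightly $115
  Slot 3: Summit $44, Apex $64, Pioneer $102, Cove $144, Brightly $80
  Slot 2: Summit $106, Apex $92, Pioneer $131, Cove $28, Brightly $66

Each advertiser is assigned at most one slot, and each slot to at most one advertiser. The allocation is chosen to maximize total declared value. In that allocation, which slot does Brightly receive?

Brightly receives Slot 3.

This is a one-to-one assignment (maximum-weight bipartite matching).
Optimal: Summit→Slot 1 ($140), Apex→Slot 4 ($133), Pioneer→Slot 2 ($131), Cove→Slot 5 ($143), Brightly→Slot 3 ($80) — total 140+133+131+143+80 = $627.
Max-entry greedy (repeatedly take the single best remaining cell) gives $613, worse by 14.
Next-best assignment: Summit→Slot 1, Apex→Slot 2, Pioneer→Slot 5, Cove→Slot 3, Brightly→Slot 4 = $621.
Swapping Cove↔Apex (Cove→Slot 4 $141, Apex→Slot 5 $63) loses 72.
Checked against all permutations: $627 is optimal.
Brightly's own top slot is Slot 4 ($124), but forcing Brightly→Slot 4 and reassigning the rest optimally gives only $621 — worse by 6.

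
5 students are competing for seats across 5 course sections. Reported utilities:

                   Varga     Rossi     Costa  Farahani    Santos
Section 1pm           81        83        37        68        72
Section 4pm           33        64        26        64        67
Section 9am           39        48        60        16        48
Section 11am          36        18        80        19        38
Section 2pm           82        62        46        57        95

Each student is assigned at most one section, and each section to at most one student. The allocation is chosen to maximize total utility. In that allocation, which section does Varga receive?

Varga receives Section 1pm.

Optimal: Varga→Section 1pm (81 points), Rossi→Section 9am (48 points), Costa→Section 11am (80 points), Farahani→Section 4pm (64 points), Santos→Section 2pm (95 points) — total 81+48+80+64+95 = 368 points.
Row-greedy (each student in turn takes its best remaining section) gives 357 points, worse by 11.
Swapping Farahani↔Santos (Farahani→Section 2pm 57 points, Santos→Section 4pm 67 points) loses 35.
Varga's own top section is Section 2pm (82 points), but forcing Varga→Section 2pm and reassigning the rest optimally gives only 357 points — worse by 11.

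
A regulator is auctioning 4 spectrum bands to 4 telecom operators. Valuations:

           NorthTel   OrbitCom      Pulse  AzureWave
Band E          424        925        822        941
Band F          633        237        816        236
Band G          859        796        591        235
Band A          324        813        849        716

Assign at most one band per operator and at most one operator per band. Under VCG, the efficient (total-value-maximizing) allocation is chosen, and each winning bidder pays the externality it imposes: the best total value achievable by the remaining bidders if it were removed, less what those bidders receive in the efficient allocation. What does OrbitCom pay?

OrbitCom pays $33M.

Efficient allocation: NorthTel→Band G ($859M), OrbitCom→Band A ($813M), Pulse→Band F ($816M), AzureWave→Band E ($941M); total welfare W = $3429M.
OrbitCom receives Band A at value $813M, so the others get W − 813 = $2616M.
Without OrbitCom: best allocation of the remaining 3 bidders over all 4 bands is NorthTel→Band G ($859M), Pulse→Band A ($849M), AzureWave→Band E ($941M), total $2649M.
VCG payment = (others' best without OrbitCom) − (others' welfare with OrbitCom) = 2649 − 2616 = $33M.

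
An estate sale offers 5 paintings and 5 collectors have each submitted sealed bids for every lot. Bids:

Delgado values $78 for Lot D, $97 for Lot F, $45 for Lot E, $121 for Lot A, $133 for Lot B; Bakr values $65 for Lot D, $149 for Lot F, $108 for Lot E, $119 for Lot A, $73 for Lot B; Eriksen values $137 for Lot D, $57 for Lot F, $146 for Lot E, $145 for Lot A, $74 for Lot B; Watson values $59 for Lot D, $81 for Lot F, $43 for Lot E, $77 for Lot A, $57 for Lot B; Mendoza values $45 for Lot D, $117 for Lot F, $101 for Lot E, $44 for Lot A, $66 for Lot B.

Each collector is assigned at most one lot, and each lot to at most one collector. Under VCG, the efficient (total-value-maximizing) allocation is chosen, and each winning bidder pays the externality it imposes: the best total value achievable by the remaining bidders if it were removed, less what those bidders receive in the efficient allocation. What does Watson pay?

Watson pays $8.

Efficient allocation: Delgado→Lot B ($133), Bakr→Lot F ($149), Eriksen→Lot D ($137), Watson→Lot A ($77), Mendoza→Lot E ($101); total welfare W = $597.
Watson receives Lot A at value $77, so the others get W − 77 = $520.
Without Watson: best allocation of the remaining 4 bidders over all 5 lots is Delgado→Lot B ($133), Bakr→Lot F ($149), Eriksen→Lot A ($145), Mendoza→Lot E ($101), total $528.
VCG payment = (others' best without Watson) − (others' welfare with Watson) = 528 − 520 = $8.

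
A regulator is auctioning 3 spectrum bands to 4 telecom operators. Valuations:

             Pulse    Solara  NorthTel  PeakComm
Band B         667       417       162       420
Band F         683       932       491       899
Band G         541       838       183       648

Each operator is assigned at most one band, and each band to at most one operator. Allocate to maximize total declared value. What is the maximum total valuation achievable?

Optimal: Pulse→Band B ($667M), PeakComm→Band F ($899M), Solara→Band G ($838M) — total 667+899+838 = $2404M.
Row-greedy (each operator in turn takes its best remaining band) gives $1683M, worse by 721.
Every other assignment is strictly worse.

Maximum total: $2404M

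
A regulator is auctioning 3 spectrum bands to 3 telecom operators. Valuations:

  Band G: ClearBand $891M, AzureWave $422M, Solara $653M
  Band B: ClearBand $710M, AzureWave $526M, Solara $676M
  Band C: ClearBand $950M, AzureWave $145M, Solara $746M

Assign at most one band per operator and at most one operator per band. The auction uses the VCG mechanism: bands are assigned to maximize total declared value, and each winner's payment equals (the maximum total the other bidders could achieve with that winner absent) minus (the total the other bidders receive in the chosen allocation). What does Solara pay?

Efficient allocation: ClearBand→Band G ($891M), AzureWave→Band B ($526M), Solara→Band C ($746M); total welfare W = $2163M.
Solara receives Band C at value $746M, so the others get W − 746 = $1417M.
Without Solara: best allocation of the remaining 2 bidders over all 3 bands is ClearBand→Band C ($950M), AzureWave→Band B ($526M), total $1476M.
VCG payment = (others' best without Solara) − (others' welfare with Solara) = 1476 − 1417 = $59M.

Solara pays $59M.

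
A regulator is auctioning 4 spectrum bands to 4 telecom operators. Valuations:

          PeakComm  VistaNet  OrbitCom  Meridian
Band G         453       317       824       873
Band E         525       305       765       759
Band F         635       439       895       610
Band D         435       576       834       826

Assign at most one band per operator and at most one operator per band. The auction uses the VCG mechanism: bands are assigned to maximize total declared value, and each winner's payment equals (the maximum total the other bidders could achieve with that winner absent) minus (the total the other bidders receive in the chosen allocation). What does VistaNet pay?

Efficient allocation: PeakComm→Band E ($525M), VistaNet→Band D ($576M), OrbitCom→Band F ($895M), Meridian→Band G ($873M); total welfare W = $2869M.
VistaNet receives Band D at value $576M, so the others get W − 576 = $2293M.
Without VistaNet: best allocation of the remaining 3 bidders over all 4 bands is PeakComm→Band F ($635M), OrbitCom→Band D ($834M), Meridian→Band G ($873M), total $2342M.
VCG payment = (others' best without VistaNet) − (others' welfare with VistaNet) = 2342 − 2293 = $49M.

VistaNet pays $49M.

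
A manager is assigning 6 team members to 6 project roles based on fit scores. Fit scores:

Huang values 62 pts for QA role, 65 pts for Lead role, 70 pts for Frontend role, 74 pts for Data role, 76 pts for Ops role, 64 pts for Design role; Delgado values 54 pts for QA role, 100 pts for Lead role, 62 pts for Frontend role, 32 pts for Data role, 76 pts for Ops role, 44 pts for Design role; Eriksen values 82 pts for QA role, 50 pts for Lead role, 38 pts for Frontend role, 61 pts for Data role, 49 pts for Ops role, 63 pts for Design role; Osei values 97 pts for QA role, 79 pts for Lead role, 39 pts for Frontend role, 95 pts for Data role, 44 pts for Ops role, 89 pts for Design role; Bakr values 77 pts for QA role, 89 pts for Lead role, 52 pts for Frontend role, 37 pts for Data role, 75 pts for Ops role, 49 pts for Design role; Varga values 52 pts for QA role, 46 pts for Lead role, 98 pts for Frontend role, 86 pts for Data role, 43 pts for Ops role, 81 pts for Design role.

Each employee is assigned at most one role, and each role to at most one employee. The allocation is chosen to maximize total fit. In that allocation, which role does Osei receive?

Optimal: Huang→Data role (74 pts), Delgado→Lead role (100 pts), Eriksen→QA role (82 pts), Osei→Design role (89 pts), Bakr→Ops role (75 pts), Varga→Frontend role (98 pts) — total 74+100+82+89+75+98 = 518 pts.
Row-greedy (each employee in turn takes its best remaining role) gives 486 pts, worse by 32.
Checked against all permutations: 518 pts is optimal.
Osei's own top role is QA role (97 pts), but forcing Osei→QA role and reassigning the rest optimally gives only 507 pts — worse by 11.

Osei receives Design role.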